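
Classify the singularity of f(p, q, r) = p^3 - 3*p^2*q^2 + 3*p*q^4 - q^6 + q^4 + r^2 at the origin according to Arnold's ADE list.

The Hessian of f at 0 has rank 1. Corank 2; j^3 = p^3 is a perfect cube, so E-series; the 4-jet and mu = 6 give E_6.

E_6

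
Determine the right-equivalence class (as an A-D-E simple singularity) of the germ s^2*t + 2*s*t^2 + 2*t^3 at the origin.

D4

The Hessian of f at 0 is [[0, 0], [0, 0]] with rank 0, so corank 2. A Groebner basis of the Jacobian ideal J(f) in C{s,t} is {t^3, s^2 + 2*t^2, s*t + t^2}; counting standard monomials gives mu = 4. Corank 2; j^3 = t*(s^2 + 2*s*t + 2*t^2) splits into three distinct lines over C (the quadratic factor has nonzero discriminant), so D_4.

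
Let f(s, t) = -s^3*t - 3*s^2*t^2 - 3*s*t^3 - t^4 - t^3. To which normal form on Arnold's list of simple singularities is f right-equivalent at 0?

The Hessian of f at 0 is [[0, 0], [0, 0]] with rank 0, so corank 2. A Groebner basis of the Jacobian ideal J(f) in C{s,t} is {s^3 - 3*s*t^2 + 3*t^2, s^2*t + 2*s*t^2, t^3}; counting standard monomials gives mu = 7. Corank 2; j^3 = -t^3 is a perfect cube, so E-series; the 4-jet and mu = 7 give E_7.

E_7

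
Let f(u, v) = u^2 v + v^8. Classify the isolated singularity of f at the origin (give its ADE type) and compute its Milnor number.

The Hessian of f at 0 has rank 0. Corank 2; j^3 = u^2*v has shape L^2 M (L != M), so D-series; mu = 9 gives D_9.

Type D_9, Milnor number mu = 9.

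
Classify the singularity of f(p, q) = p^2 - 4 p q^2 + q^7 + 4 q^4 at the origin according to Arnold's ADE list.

A_6

The Hessian of f at 0 is [[2, 0], [0, 0]] with rank 1, so corank 1. A Groebner basis of the Jacobian ideal J(f) in C{p,q} is {p^3, -p/2 + q^2}; counting standard monomials gives mu = 6. Corank 1: A-series; mu = 6 gives A_6.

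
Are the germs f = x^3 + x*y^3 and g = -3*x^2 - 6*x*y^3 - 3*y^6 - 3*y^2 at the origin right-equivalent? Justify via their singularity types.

The Hessian of f at 0 has rank 0. Corank 2; j^3 = x^3 is a perfect cube, so E-series; the 4-jet and mu = 7 give E_7. The Hessian of g at 0 has rank 2. Corank 0: nondegenerate Morse point, so A_1. f is E_7 but g is A_1, hence not right-equivalent.

No.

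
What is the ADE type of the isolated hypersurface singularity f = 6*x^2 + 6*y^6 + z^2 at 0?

A_{5}

The Hessian of f at 0 has rank 2. Corank 1: A-series; mu = 5 gives A_5.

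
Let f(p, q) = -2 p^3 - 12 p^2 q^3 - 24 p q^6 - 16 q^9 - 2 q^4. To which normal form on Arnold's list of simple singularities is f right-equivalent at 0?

E_{6}

The Hessian of f at 0 has rank 0. Corank 2; j^3 = -2*p^3 is a perfect cube, so E-series; the 4-jet and mu = 6 give E_6.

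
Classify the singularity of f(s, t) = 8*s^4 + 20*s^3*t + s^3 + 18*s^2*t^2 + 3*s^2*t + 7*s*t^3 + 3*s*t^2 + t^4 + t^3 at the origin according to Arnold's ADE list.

The Hessian of f at 0 is [[0, 0], [0, 0]] with rank 0, so corank 2. A Groebner basis of the Jacobian ideal J(f) in C{s,t} is {3*s^2/4 + 3*s*t/2 + t^4 - t^3/4 + 3*t^2/4, s^3 + 9*s^2/4 + 9*s*t/2 + t^3/4 + 9*t^2/4, s^2*t - 7*s^2/4 - 7*s*t/2 - 5*t^3/12 - 7*t^2/4, s^2 + s*t^2 + 2*s*t + 2*t^3/3 + t^2}; counting standard monomials gives mu = 7. Corank 2; j^3 = (s + t)^3 is a perfect cube, so E-series; the 4-jet and mu = 7 give E_7.

E_{7}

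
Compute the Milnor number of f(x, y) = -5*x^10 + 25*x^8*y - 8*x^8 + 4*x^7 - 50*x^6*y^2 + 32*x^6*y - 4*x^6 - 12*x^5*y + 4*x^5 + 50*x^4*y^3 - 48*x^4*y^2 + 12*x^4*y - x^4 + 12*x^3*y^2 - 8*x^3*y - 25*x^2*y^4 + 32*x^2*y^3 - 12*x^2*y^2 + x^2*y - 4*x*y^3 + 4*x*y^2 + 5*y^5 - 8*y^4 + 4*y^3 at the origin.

6

The Hessian of f at 0 has rank 0. Corank 2; j^3 = y*(x + 2*y)^2 has shape L^2 M (L != M), so D-series; mu = 6 gives D_6.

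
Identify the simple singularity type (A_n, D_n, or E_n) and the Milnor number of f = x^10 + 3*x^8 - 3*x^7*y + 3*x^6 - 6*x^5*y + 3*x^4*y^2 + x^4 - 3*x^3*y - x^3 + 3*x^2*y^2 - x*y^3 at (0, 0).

Type E_7, Milnor number mu = 7.

The Hessian of f at 0 has rank 0. Corank 2; j^3 = -x^3 is a perfect cube, so E-series; the 4-jet and mu = 7 give E_7.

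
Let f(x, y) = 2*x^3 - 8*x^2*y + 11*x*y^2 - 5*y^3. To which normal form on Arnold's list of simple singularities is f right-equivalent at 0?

D4

The Hessian of f at 0 has rank 0. Corank 2; j^3 = (x - y)*(2*x^2 - 6*x*y + 5*y^2) splits into three distinct lines over C (the quadratic factor has nonzero discriminant), so D_4.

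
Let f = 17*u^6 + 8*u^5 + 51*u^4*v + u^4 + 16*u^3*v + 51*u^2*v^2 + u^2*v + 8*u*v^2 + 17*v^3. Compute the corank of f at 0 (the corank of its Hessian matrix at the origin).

2

The Hessian at 0 is [[0, 0], [0, 0]] of rank 0; hence corank 2.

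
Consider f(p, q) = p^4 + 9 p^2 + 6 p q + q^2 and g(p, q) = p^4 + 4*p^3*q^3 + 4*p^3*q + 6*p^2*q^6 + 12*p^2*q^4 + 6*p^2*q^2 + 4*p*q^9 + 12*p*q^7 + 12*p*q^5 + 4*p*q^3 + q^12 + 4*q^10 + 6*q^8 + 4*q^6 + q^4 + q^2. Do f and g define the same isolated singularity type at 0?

Yes.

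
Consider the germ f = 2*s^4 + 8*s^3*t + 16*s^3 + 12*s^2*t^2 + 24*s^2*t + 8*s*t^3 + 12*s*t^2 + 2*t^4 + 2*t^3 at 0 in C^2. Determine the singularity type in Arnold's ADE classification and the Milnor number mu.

The Hessian of f at 0 is [[0, 0], [0, 0]] with rank 0, so corank 2. A Groebner basis of the Jacobian ideal J(f) in C{s,t} is {t^4, s*t^2 + 2*t^3/3, s^2 + s*t + t^2/4}; counting standard monomials gives mu = 6. Corank 2; j^3 = 2*(2*s + t)^3 is a perfect cube, so E-series; the 4-jet and mu = 6 give E_6.

Type E6, Milnor number mu = 6.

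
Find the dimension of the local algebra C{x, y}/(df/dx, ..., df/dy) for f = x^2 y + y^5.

6

The Hessian of f at 0 has rank 0. Corank 2; j^3 = x^2*y has shape L^2 M (L != M), so D-series; mu = 6 gives D_6.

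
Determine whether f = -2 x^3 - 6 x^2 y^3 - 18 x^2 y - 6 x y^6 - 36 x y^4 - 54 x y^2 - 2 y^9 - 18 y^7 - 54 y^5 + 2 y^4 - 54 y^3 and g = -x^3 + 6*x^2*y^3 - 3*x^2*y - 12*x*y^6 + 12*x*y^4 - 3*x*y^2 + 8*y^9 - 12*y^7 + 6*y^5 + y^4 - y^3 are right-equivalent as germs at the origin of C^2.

The Hessian of f at 0 has rank 0. Corank 2; j^3 = -2*(x + 3*y)^3 is a perfect cube, so E-series; the 4-jet and mu = 6 give E_6. The Hessian of g at 0 has rank 0. Corank 2; j^3 = -(x + y)^3 is a perfect cube, so E-series; the 4-jet and mu = 6 give E_6. Both have type E_6, hence right-equivalent.

Yes.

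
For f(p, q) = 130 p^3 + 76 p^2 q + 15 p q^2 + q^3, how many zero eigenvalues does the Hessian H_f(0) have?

2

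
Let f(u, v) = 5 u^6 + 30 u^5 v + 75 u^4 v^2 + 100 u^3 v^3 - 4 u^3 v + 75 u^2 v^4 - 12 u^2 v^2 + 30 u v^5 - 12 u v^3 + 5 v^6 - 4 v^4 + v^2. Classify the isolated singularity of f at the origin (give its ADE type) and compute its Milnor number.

Type A_5, Milnor number mu = 5.

The Hessian of f at 0 has rank 1. Corank 1: A-series; mu = 5 gives A_5.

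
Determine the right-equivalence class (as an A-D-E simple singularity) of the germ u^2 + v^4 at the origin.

A_3

The Hessian of f at 0 is [[2, 0], [0, 0]] with rank 1, so corank 1. A Groebner basis of the Jacobian ideal J(f) in C{u,v} is {v^3, u}; counting standard monomials gives mu = 3. Corank 1: A-series; mu = 3 gives A_3.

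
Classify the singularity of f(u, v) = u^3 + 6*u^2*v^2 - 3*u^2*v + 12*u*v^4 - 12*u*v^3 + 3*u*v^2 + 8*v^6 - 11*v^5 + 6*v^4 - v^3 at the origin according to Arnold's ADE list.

E_{8}

The Hessian of f at 0 is [[0, 0], [0, 0]] with rank 0, so corank 2. A Groebner basis of the Jacobian ideal J(f) in C{u,v} is {v^4, u^3 - 3*u^2*v - 3*u^2/4 + 3*u*v/2 + 2*v^3 - 3*v^2/4, u^2/4 + u*v^2 - u*v/2 - v^3 + v^2/4}; counting standard monomials gives mu = 8. Corank 2; j^3 = (u - v)^3 is a perfect cube, so E-series; the 5-jet and mu = 8 give E_8.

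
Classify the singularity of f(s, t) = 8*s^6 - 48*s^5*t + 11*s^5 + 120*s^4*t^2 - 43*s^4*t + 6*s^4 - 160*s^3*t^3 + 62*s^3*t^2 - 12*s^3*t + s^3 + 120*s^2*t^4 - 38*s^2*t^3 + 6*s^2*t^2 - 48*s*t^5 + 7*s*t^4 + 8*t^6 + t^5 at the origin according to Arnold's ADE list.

E_{8}

The Hessian of f at 0 is [[0, 0], [0, 0]] with rank 0, so corank 2. A Groebner basis of the Jacobian ideal J(f) in C{s,t} is {s^2/32 + s*t^3 + s*t^2/8, s^2/8 + s*t^2/2 + t^4, s^3, s^2*t - s^2/8 - s*t^2/2}; counting standard monomials gives mu = 8. Corank 2; j^3 = s^3 is a perfect cube, so E-series; the 5-jet and mu = 8 give E_8.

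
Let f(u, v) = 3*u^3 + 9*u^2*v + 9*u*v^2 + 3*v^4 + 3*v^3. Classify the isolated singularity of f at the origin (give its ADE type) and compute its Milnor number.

Type E_{6}, Milnor number mu = 6.

The Hessian of f at 0 has rank 0. Corank 2; j^3 = 3*(u + v)^3 is a perfect cube, so E-series; the 4-jet and mu = 6 give E_6.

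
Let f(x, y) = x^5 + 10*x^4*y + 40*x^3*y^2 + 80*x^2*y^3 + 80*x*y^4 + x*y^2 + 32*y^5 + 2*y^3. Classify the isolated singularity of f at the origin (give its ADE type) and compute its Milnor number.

The Hessian of f at 0 is [[0, 0], [0, 0]] with rank 0, so corank 2. A Groebner basis of the Jacobian ideal J(f) in C{x,y} is {x^4 + y^2/5, y^3, x*y + 2*y^2}; counting standard monomials gives mu = 6. Corank 2; j^3 = y^2*(x + 2*y) has shape L^2 M (L != M), so D-series; mu = 6 gives D_6.

Type D_6, Milnor number mu = 6.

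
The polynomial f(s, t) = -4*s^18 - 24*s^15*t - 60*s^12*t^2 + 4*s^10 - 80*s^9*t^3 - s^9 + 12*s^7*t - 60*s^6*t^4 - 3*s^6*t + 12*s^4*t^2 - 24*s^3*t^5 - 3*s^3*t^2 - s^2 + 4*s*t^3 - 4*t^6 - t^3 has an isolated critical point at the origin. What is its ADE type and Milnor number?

The Hessian of f at 0 has rank 1. Corank 1: A-series; mu = 2 gives A_2.

Type A_{2}, Milnor number mu = 2.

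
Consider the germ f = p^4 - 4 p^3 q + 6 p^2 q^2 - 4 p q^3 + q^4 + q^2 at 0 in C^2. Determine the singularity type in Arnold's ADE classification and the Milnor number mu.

Type A3, Milnor number mu = 3.

The Hessian of f at 0 has rank 1. Corank 1: A-series; mu = 3 gives A_3.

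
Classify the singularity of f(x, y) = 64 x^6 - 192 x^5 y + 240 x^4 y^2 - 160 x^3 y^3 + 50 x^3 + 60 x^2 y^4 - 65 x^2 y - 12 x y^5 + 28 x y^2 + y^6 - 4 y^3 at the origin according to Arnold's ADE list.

The Hessian of f at 0 has rank 0. Corank 2; j^3 = (2*x - y)*(5*x - 2*y)^2 has shape L^2 M (L != M), so D-series; mu = 7 gives D_7.

D7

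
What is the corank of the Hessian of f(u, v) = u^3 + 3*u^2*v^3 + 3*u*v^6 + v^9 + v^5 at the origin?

Hessian at 0 has rank 0.

2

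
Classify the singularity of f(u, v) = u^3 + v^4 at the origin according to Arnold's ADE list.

E_6

The Hessian of f at 0 has rank 0. Corank 2; j^3 = u^3 is a perfect cube, so E-series; the 4-jet and mu = 6 give E_6.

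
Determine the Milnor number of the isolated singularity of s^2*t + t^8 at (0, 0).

The Hessian of f at 0 has rank 0. Corank 2; j^3 = s^2*t has shape L^2 M (L != M), so D-series; mu = 9 gives D_9.

9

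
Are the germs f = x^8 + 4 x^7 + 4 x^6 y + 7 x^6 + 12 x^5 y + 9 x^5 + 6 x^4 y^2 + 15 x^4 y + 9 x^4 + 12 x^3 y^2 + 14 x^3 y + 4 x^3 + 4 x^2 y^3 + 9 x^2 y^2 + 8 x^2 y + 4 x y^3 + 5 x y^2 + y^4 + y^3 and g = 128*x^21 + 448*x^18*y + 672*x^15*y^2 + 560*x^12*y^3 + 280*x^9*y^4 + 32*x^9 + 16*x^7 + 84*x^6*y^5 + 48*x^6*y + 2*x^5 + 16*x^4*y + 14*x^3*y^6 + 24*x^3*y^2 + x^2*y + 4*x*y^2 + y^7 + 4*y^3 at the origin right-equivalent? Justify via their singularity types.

No.

The Hessian of f at 0 is [[0, 0], [0, 0]] with rank 0, so corank 2. A Groebner basis of the Jacobian ideal J(f) in C{x,y} is {x*y^2 + 4*x*y + 2*y^2, -8*x*y + y^3 - 4*y^2, x^2 + 2*x*y + 3*y^2/4}; counting standard monomials gives mu = 5. Corank 2; j^3 = (x + y)*(2*x + y)^2 has shape L^2 M (L != M), so D-series; mu = 5 gives D_5. The Hessian of g at 0 is [[0, 0], [0, 0]] with rank 0, so corank 2. A Groebner basis of the Jacobian ideal J(g) in C{x,y} is {64*x^2/1017 + x*y^3 + 5113*x*y/16272 + 3065*y^2/8136, -16*x^2/339 - 2387*x*y/10848 + y^4 - 1363*y^2/5424, x^3 - 12*x*y^2 - 16*y^3, x^2*y + 4*x*y^2 + 4*y^3}; counting standard monomials gives mu = 8. Corank 2; j^3 = y*(x + 2*y)^2 has shape L^2 M (L != M), so D-series; mu = 8 gives D_8. f is D_5 but g is D_8, hence not right-equivalent.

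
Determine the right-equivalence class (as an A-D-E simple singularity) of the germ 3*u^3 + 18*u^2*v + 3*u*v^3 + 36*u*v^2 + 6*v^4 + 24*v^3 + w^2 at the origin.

The Hessian of f at 0 has rank 1. Corank 2; j^3 = 3*(u + 2*v)^3 is a perfect cube, so E-series; the 4-jet and mu = 7 give E_7.

E_{7}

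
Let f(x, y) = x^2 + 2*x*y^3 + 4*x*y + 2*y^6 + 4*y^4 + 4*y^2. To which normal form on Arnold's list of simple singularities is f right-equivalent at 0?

A_{5}

The Hessian of f at 0 has rank 1. Corank 1: A-series; mu = 5 gives A_5.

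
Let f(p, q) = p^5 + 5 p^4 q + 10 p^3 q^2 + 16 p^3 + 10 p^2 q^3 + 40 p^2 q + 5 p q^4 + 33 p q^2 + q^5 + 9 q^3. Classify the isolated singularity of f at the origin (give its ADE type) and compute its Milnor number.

The Hessian of f at 0 has rank 0. Corank 2; j^3 = (p + q)*(4*p + 3*q)^2 has shape L^2 M (L != M), so D-series; mu = 6 gives D_6.

Type D6, Milnor number mu = 6.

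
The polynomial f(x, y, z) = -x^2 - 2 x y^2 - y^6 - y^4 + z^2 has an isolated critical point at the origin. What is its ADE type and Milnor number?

Type A_{5}, Milnor number mu = 5.

The Hessian of f at 0 is [[-2, 0, 0], [0, 0, 0], [0, 0, 2]] with rank 2, so corank 1. A Groebner basis of the Jacobian ideal J(f) in C{x,y,z} is {x^3, x^2*y, x + y^2, z}; counting standard monomials gives mu = 5. Corank 1: A-series; mu = 5 gives A_5.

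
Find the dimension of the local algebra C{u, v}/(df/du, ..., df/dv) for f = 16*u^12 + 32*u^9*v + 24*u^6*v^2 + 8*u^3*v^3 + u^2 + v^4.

The Hessian of f at 0 has rank 1. Corank 1: A-series; mu = 3 gives A_3.

3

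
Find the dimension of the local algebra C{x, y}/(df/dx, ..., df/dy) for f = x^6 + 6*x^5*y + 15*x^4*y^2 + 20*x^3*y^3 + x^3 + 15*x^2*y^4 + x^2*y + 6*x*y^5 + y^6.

7

The Hessian of f at 0 is [[0, 0], [0, 0]] with rank 0, so corank 2. A Groebner basis of the Jacobian ideal J(f) in C{x,y} is {-x*y/6 + y^5, x*y^2, x^2 + x*y}; counting standard monomials gives mu = 7. Corank 2; j^3 = x^2*(x + y) has shape L^2 M (L != M), so D-series; mu = 7 gives D_7.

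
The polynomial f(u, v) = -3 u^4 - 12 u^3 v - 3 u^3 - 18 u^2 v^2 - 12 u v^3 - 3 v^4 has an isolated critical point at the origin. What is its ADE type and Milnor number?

Type E_6, Milnor number mu = 6.

The Hessian of f at 0 is [[0, 0], [0, 0]] with rank 0, so corank 2. A Groebner basis of the Jacobian ideal J(f) in C{u,v} is {v^4, u*v^2 + v^3/3, u^2}; counting standard monomials gives mu = 6. Corank 2; j^3 = -3*u^3 is a perfect cube, so E-series; the 4-jet and mu = 6 give E_6.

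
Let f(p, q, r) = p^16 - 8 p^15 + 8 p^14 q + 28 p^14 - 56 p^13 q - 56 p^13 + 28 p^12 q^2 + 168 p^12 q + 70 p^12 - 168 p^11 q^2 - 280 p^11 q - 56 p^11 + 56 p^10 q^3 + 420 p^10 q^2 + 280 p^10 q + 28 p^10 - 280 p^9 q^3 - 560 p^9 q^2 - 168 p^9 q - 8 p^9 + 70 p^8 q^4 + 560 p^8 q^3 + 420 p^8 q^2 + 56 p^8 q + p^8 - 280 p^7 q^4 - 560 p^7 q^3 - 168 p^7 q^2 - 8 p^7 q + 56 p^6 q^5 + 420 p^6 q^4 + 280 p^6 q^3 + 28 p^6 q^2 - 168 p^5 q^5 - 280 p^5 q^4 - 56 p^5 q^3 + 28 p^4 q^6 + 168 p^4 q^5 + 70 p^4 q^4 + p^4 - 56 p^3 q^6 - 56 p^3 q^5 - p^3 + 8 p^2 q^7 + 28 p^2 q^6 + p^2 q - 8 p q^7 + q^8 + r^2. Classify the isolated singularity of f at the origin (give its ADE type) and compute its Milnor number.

Type D_9, Milnor number mu = 9.

The Hessian of f at 0 is [[0, 0, 0], [0, 0, 0], [0, 0, 2]] with rank 1, so corank 2. A Groebner basis of the Jacobian ideal J(f) in C{p,q,r} is {p*q/8 + q^7, p*q^2, p^2 - p*q, r}; counting standard monomials gives mu = 9. Corank 2; j^3 = -p^2*(p - q) has shape L^2 M (L != M), so D-series; mu = 9 gives D_9.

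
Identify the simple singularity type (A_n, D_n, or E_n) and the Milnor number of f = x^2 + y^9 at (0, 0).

The Hessian of f at 0 has rank 1. Corank 1: A-series; mu = 8 gives A_8.

Type A_{8}, Milnor number mu = 8.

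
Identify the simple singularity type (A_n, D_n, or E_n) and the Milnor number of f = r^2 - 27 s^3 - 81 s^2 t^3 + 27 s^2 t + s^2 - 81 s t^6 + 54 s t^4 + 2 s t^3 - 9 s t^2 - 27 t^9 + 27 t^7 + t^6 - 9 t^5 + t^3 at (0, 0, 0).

Type A_{2}, Milnor number mu = 2.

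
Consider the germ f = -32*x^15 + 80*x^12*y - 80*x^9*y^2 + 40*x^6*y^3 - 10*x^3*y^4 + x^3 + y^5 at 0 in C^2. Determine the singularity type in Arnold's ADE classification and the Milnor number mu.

The Hessian of f at 0 is [[0, 0], [0, 0]] with rank 0, so corank 2. A Groebner basis of the Jacobian ideal J(f) in C{x,y} is {y^4, x^2}; counting standard monomials gives mu = 8. Corank 2; j^3 = x^3 is a perfect cube, so E-series; the 5-jet and mu = 8 give E_8.

Type E8, Milnor number mu = 8.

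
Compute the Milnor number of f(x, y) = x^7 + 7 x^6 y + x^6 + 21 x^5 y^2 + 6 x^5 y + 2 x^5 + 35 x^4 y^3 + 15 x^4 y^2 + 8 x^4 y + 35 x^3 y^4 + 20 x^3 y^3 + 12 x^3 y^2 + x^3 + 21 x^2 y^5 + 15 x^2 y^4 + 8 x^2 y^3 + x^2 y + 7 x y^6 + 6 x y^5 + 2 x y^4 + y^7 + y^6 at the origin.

7

The Hessian of f at 0 has rank 0. Corank 2; j^3 = x^2*(x + y) has shape L^2 M (L != M), so D-series; mu = 7 gives D_7.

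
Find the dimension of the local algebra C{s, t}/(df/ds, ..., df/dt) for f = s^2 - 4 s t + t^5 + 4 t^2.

4

The Hessian of f at 0 is [[2, -4], [-4, 8]] with rank 1, so corank 1. A Groebner basis of the Jacobian ideal J(f) in C{s,t} is {t^4, s - 2*t}; counting standard monomials gives mu = 4. Corank 1: A-series; mu = 4 gives A_4.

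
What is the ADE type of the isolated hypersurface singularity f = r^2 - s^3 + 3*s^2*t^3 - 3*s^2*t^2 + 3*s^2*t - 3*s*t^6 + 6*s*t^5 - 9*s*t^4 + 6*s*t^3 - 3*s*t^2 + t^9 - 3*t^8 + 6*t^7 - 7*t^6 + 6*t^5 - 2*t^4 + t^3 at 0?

The Hessian of f at 0 has rank 1. Corank 2; j^3 = -(s - t)^3 is a perfect cube, so E-series; the 4-jet and mu = 6 give E_6.

E6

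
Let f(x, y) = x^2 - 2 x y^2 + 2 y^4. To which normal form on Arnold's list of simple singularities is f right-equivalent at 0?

A_{3}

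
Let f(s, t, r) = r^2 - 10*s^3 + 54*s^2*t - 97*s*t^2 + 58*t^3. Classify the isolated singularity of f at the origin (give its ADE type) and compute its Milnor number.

Type D_4, Milnor number mu = 4.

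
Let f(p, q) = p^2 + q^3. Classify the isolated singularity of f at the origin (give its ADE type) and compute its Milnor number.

The Hessian of f at 0 is [[2, 0], [0, 0]] with rank 1, so corank 1. A Groebner basis of the Jacobian ideal J(f) in C{p,q} is {q^2, p}; counting standard monomials gives mu = 2. Corank 1: A-series; mu = 2 gives A_2.

Type A2, Milnor number mu = 2.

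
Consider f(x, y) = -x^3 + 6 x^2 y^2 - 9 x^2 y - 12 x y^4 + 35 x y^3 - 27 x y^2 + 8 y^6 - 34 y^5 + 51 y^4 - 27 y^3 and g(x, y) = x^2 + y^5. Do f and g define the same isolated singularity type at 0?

No.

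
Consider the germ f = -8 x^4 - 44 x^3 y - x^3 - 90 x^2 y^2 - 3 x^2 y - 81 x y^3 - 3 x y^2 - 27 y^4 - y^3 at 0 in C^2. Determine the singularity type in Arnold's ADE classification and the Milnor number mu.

Type E_{7}, Milnor number mu = 7.

The Hessian of f at 0 has rank 0. Corank 2; j^3 = -(x + y)^3 is a perfect cube, so E-series; the 4-jet and mu = 7 give E_7.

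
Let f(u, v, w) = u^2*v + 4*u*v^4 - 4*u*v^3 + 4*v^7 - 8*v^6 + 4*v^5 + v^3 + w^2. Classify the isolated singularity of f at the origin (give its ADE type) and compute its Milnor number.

Type D_{4}, Milnor number mu = 4.

The Hessian of f at 0 has rank 1. Corank 2; j^3 = v*(u^2 + v^2) splits into three distinct lines over C (the quadratic factor has nonzero discriminant), so D_4.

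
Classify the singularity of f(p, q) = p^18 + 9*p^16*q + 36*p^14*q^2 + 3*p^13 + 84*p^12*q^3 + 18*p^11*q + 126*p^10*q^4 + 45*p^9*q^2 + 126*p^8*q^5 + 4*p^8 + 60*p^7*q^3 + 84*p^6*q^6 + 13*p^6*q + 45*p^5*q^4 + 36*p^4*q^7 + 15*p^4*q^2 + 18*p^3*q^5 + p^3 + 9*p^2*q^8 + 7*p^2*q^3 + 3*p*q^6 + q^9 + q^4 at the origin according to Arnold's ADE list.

E_6

The Hessian of f at 0 is [[0, 0], [0, 0]] with rank 0, so corank 2. A Groebner basis of the Jacobian ideal J(f) in C{p,q} is {q^3, p^2}; counting standard monomials gives mu = 6. Corank 2; j^3 = p^3 is a perfect cube, so E-series; the 4-jet and mu = 6 give E_6.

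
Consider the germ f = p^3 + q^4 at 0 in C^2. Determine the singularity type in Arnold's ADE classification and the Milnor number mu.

The Hessian of f at 0 is [[0, 0], [0, 0]] with rank 0, so corank 2. A Groebner basis of the Jacobian ideal J(f) in C{p,q} is {q^3, p^2}; counting standard monomials gives mu = 6. Corank 2; j^3 = p^3 is a perfect cube, so E-series; the 4-jet and mu = 6 give E_6.

Type E_{6}, Milnor number mu = 6.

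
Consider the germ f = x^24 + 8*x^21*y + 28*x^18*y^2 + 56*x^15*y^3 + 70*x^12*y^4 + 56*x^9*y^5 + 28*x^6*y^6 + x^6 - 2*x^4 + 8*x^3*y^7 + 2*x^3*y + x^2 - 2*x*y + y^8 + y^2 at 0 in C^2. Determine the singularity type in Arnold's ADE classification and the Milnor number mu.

Type A_7, Milnor number mu = 7.

The Hessian of f at 0 has rank 1. Corank 1: A-series; mu = 7 gives A_7.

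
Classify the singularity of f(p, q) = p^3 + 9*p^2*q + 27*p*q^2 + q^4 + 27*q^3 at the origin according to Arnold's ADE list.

The Hessian of f at 0 has rank 0. Corank 2; j^3 = (p + 3*q)^3 is a perfect cube, so E-series; the 4-jet and mu = 6 give E_6.

E_{6}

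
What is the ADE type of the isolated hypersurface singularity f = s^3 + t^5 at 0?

E_8

The Hessian of f at 0 has rank 0. Corank 2; j^3 = s^3 is a perfect cube, so E-series; the 5-jet and mu = 8 give E_8.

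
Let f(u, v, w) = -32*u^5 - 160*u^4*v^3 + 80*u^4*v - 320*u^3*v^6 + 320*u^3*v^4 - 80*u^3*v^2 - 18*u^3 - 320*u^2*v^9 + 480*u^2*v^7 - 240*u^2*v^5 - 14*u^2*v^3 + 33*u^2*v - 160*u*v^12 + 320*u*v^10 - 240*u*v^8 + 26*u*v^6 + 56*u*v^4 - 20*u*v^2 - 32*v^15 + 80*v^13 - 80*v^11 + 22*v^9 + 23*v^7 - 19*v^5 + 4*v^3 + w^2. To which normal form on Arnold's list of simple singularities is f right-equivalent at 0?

The Hessian of f at 0 has rank 1. Corank 2; j^3 = -(2*u - v)*(3*u - 2*v)^2 has shape L^2 M (L != M), so D-series; mu = 6 gives D_6.

D_6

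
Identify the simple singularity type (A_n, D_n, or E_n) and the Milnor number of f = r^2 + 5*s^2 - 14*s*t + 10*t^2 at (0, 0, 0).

The Hessian of f at 0 is [[10, -14, 0], [-14, 20, 0], [0, 0, 2]] with rank 3, so corank 0. A Groebner basis of the Jacobian ideal J(f) in C{s,t,r} is {s, t, r}; counting standard monomials gives mu = 1. Corank 0: nondegenerate Morse point, so A_1.

Type A1, Milnor number mu = 1.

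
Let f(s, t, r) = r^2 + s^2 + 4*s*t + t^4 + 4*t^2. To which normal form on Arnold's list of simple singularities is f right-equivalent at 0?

A3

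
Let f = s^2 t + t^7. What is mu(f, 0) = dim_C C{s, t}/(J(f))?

The Hessian of f at 0 is [[0, 0], [0, 0]] with rank 0, so corank 2. A Groebner basis of the Jacobian ideal J(f) in C{s,t} is {s^2/7 + t^6, s^3, s*t}; counting standard monomials gives mu = 8. Corank 2; j^3 = s^2*t has shape L^2 M (L != M), so D-series; mu = 8 gives D_8.

8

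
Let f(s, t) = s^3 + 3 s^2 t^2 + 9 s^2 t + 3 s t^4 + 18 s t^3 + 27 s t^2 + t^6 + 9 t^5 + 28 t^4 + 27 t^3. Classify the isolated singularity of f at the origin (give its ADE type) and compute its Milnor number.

Type E_{6}, Milnor number mu = 6.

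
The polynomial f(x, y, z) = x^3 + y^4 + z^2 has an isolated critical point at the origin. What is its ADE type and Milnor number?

The Hessian of f at 0 has rank 1. Corank 2; j^3 = x^3 is a perfect cube, so E-series; the 4-jet and mu = 6 give E_6.

Type E6, Milnor number mu = 6.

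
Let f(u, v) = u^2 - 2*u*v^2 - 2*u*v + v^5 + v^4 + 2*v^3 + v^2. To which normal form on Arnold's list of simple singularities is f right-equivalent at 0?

A_4

The Hessian of f at 0 has rank 1. Corank 1: A-series; mu = 4 gives A_4.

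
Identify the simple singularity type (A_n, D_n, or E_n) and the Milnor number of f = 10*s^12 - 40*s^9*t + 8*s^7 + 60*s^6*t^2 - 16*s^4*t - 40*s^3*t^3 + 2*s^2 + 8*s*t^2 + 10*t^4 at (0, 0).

Type A_{3}, Milnor number mu = 3.

The Hessian of f at 0 is [[4, 0], [0, 0]] with rank 1, so corank 1. A Groebner basis of the Jacobian ideal J(f) in C{s,t} is {s^2, s*t, s/2 + t^2}; counting standard monomials gives mu = 3. Corank 1: A-series; mu = 3 gives A_3.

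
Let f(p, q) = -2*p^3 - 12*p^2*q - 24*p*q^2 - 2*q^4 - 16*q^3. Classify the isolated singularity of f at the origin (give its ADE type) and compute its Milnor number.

Type E6, Milnor number mu = 6.

The Hessian of f at 0 has rank 0. Corank 2; j^3 = -2*(p + 2*q)^3 is a perfect cube, so E-series; the 4-jet and mu = 6 give E_6.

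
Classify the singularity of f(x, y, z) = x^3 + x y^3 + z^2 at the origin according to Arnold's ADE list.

The Hessian of f at 0 has rank 1. Corank 2; j^3 = x^3 is a perfect cube, so E-series; the 4-jet and mu = 7 give E_7.

E7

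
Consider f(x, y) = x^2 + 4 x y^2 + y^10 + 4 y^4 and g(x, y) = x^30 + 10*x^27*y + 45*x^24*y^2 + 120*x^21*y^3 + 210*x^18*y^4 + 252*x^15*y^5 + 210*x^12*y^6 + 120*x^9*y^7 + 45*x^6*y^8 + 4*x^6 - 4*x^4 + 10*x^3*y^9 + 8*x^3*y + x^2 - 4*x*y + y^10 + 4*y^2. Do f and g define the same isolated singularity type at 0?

Yes.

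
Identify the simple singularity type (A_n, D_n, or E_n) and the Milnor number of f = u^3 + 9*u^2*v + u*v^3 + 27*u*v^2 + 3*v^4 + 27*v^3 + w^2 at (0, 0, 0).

Type E_7, Milnor number mu = 7.

The Hessian of f at 0 is [[0, 0, 0], [0, 0, 0], [0, 0, 2]] with rank 1, so corank 2. A Groebner basis of the Jacobian ideal J(f) in C{u,v,w} is {u^3 + 9*u^2*v + 162*u^2 + 972*u*v + 1458*v^2, -9*u^2 + u*v^2 - 54*u*v - 81*v^2, 3*u^2 + 18*u*v + v^3 + 27*v^2, w}; counting standard monomials gives mu = 7. Corank 2; j^3 = (u + 3*v)^3 is a perfect cube, so E-series; the 4-jet and mu = 7 give E_7.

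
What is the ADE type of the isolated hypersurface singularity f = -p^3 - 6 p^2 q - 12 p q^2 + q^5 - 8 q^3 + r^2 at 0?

E8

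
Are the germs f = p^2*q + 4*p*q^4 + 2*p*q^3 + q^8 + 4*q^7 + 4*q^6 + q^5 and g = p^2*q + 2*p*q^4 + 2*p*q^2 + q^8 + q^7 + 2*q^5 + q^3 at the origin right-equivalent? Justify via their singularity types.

Yes.

The Hessian of f at 0 has rank 0. Corank 2; j^3 = p^2*q has shape L^2 M (L != M), so D-series; mu = 9 gives D_9. The Hessian of g at 0 has rank 0. Corank 2; j^3 = q*(p + q)^2 has shape L^2 M (L != M), so D-series; mu = 9 gives D_9. Both have type D_9, hence right-equivalent.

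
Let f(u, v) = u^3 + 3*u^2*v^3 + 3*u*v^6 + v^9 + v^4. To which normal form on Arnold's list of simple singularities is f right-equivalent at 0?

E_{6}

The Hessian of f at 0 is [[0, 0], [0, 0]] with rank 0, so corank 2. A Groebner basis of the Jacobian ideal J(f) in C{u,v} is {v^3, u^2}; counting standard monomials gives mu = 6. Corank 2; j^3 = u^3 is a perfect cube, so E-series; the 4-jet and mu = 6 give E_6.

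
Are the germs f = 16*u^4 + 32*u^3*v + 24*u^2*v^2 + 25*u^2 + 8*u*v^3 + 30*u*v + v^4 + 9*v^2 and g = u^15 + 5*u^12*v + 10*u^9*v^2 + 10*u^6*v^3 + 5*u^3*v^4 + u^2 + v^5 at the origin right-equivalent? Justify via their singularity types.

No.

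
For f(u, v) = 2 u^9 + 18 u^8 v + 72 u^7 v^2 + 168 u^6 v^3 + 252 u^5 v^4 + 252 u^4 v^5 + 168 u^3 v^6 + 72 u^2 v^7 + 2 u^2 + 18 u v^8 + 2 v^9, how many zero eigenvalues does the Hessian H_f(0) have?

The Hessian at 0 is [[4, 0], [0, 0]] of rank 1; hence corank 1.

1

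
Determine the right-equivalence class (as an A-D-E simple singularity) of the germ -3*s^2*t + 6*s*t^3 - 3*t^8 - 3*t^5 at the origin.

D_{9}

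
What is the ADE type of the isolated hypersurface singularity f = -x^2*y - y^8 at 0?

The Hessian of f at 0 is [[0, 0], [0, 0]] with rank 0, so corank 2. A Groebner basis of the Jacobian ideal J(f) in C{x,y} is {x^2/8 + y^7, x^3, x*y}; counting standard monomials gives mu = 9. Corank 2; j^3 = -x^2*y has shape L^2 M (L != M), so D-series; mu = 9 gives D_9.

D9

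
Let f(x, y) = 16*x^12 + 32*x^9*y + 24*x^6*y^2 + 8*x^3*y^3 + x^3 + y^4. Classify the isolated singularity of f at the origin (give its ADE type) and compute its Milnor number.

The Hessian of f at 0 has rank 0. Corank 2; j^3 = x^3 is a perfect cube, so E-series; the 4-jet and mu = 6 give E_6.

Type E_6, Milnor number mu = 6.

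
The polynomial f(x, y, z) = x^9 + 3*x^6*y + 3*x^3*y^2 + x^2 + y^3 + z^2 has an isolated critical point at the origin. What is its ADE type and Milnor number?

Type A_{2}, Milnor number mu = 2.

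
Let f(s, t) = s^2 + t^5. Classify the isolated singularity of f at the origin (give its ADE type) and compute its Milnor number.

Type A4, Milnor number mu = 4.

The Hessian of f at 0 is [[2, 0], [0, 0]] with rank 1, so corank 1. A Groebner basis of the Jacobian ideal J(f) in C{s,t} is {t^4, s}; counting standard monomials gives mu = 4. Corank 1: A-series; mu = 4 gives A_4.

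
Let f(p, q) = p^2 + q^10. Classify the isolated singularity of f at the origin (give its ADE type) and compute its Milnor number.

Type A_{9}, Milnor number mu = 9.

The Hessian of f at 0 has rank 1. Corank 1: A-series; mu = 9 gives A_9.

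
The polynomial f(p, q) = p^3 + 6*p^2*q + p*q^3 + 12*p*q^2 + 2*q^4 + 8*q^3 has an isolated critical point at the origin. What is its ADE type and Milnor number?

Type E7, Milnor number mu = 7.

The Hessian of f at 0 is [[0, 0], [0, 0]] with rank 0, so corank 2. A Groebner basis of the Jacobian ideal J(f) in C{p,q} is {p^3 + 6*p^2*q + 48*p^2 + 192*p*q + 192*q^2, -6*p^2 + p*q^2 - 24*p*q - 24*q^2, 3*p^2 + 12*p*q + q^3 + 12*q^2}; counting standard monomials gives mu = 7. Corank 2; j^3 = (p + 2*q)^3 is a perfect cube, so E-series; the 4-jet and mu = 7 give E_7.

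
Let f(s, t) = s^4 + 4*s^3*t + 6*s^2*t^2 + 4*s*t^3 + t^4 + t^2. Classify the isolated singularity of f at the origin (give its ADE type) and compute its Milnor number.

Type A_3, Milnor number mu = 3.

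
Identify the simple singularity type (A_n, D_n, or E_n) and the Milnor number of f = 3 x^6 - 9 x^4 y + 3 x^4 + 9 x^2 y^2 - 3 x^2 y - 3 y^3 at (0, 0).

The Hessian of f at 0 has rank 0. Corank 2; j^3 = -3*y*(x^2 + y^2) splits into three distinct lines over C (the quadratic factor has nonzero discriminant), so D_4.

Type D_{4}, Milnor number mu = 4.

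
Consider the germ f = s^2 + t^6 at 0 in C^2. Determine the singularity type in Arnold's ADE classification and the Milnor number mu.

Type A_{5}, Milnor number mu = 5.

The Hessian of f at 0 has rank 1. Corank 1: A-series; mu = 5 gives A_5.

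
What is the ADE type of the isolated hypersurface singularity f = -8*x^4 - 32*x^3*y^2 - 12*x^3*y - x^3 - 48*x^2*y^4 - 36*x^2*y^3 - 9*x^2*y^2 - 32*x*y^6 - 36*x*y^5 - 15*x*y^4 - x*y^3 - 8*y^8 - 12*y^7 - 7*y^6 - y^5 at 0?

The Hessian of f at 0 has rank 0. Corank 2; j^3 = -x^3 is a perfect cube, so E-series; the 4-jet and mu = 7 give E_7.

E_{7}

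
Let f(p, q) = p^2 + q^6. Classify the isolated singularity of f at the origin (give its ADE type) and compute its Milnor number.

Type A_{5}, Milnor number mu = 5.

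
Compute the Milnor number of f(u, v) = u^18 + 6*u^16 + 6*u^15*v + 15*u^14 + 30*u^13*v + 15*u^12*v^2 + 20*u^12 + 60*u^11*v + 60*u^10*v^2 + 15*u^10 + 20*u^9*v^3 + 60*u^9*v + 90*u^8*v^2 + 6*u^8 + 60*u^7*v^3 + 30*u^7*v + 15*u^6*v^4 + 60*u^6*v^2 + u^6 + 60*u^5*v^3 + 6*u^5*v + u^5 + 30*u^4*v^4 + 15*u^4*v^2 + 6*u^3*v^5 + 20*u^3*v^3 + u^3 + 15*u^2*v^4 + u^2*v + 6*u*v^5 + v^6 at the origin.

The Hessian of f at 0 has rank 0. Corank 2; j^3 = u^2*(u + v) has shape L^2 M (L != M), so D-series; mu = 7 gives D_7.

7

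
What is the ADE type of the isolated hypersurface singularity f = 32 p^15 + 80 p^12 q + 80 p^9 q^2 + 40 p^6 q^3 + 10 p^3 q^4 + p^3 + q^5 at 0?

E_8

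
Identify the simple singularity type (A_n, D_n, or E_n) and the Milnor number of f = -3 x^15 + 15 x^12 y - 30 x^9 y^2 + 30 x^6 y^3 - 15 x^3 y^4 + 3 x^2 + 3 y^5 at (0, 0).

Type A4, Milnor number mu = 4.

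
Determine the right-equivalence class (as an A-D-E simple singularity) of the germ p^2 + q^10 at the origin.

A9

The Hessian of f at 0 is [[2, 0], [0, 0]] with rank 1, so corank 1. A Groebner basis of the Jacobian ideal J(f) in C{p,q} is {q^9, p}; counting standard monomials gives mu = 9. Corank 1: A-series; mu = 9 gives A_9.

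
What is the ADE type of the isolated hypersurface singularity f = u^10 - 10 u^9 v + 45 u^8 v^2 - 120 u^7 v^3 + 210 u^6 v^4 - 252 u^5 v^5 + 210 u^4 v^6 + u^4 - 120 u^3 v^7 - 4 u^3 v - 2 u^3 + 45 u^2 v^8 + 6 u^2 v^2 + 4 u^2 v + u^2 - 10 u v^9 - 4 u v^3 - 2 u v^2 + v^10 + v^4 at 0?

A_9

The Hessian of f at 0 is [[2, 0], [0, 0]] with rank 1, so corank 1. A Groebner basis of the Jacobian ideal J(f) in C{u,v} is {u*v^4 - 20*u*v^3 - 39*u*v^2 - 20*u*v - 3*u + 14*v^4 + 14*v^3 + 3*v^2, -30*u*v^3 - 54*u*v^2 - 27*u*v - 4*u + v^5 + 20*v^4 + 19*v^3 + 4*v^2, u^2 - 2*u*v - u + v^2}; counting standard monomials gives mu = 9. Corank 1: A-series; mu = 9 gives A_9.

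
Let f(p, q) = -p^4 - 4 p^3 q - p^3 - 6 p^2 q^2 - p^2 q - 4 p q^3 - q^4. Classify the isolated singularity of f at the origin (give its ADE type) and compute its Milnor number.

The Hessian of f at 0 is [[0, 0], [0, 0]] with rank 0, so corank 2. A Groebner basis of the Jacobian ideal J(f) in C{p,q} is {p*q^2, -p*q/4 + q^3, p^2 + p*q}; counting standard monomials gives mu = 5. Corank 2; j^3 = -p^2*(p + q) has shape L^2 M (L != M), so D-series; mu = 5 gives D_5.

Type D5, Milnor number mu = 5.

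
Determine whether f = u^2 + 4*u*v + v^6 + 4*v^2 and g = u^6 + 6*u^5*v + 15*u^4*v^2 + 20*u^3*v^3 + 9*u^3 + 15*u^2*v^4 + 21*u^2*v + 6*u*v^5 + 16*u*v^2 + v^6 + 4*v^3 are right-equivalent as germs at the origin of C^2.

No.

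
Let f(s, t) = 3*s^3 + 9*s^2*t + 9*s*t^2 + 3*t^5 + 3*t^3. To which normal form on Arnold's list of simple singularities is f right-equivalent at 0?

E_{8}

The Hessian of f at 0 has rank 0. Corank 2; j^3 = 3*(s + t)^3 is a perfect cube, so E-series; the 5-jet and mu = 8 give E_8.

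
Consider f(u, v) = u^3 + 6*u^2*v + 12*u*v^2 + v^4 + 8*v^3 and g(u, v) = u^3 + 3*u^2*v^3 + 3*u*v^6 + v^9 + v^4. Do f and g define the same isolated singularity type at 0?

The Hessian of f at 0 has rank 0. Corank 2; j^3 = (u + 2*v)^3 is a perfect cube, so E-series; the 4-jet and mu = 6 give E_6. The Hessian of g at 0 has rank 0. Corank 2; j^3 = u^3 is a perfect cube, so E-series; the 4-jet and mu = 6 give E_6. Both have type E_6, hence right-equivalent.

Yes.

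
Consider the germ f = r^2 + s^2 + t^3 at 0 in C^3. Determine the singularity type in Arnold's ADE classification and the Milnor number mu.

Type A_{2}, Milnor number mu = 2.

The Hessian of f at 0 has rank 2. Corank 1: A-series; mu = 2 gives A_2.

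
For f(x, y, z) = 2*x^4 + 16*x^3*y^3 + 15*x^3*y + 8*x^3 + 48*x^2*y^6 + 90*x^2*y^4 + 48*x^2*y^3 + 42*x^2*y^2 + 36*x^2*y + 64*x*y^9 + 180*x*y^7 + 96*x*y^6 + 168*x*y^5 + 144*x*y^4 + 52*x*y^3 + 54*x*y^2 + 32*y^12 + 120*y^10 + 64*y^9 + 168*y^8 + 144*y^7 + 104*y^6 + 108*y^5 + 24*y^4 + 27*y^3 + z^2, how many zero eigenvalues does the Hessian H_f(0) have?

2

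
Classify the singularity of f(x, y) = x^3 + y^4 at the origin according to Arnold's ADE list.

E6

The Hessian of f at 0 has rank 0. Corank 2; j^3 = x^3 is a perfect cube, so E-series; the 4-jet and mu = 6 give E_6.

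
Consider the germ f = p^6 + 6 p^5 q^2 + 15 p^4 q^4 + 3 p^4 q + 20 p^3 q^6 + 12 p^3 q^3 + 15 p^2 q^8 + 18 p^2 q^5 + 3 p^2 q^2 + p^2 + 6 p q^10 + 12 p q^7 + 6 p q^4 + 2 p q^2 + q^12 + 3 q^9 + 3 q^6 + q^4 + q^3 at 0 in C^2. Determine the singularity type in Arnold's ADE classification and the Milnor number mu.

The Hessian of f at 0 has rank 1. Corank 1: A-series; mu = 2 gives A_2.

Type A2, Milnor number mu = 2.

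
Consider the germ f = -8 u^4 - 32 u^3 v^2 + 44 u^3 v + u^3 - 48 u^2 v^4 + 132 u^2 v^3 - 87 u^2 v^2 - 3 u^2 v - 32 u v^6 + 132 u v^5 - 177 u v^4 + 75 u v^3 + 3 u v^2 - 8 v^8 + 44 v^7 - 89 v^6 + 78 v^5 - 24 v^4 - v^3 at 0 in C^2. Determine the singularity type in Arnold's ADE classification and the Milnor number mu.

The Hessian of f at 0 is [[0, 0], [0, 0]] with rank 0, so corank 2. A Groebner basis of the Jacobian ideal J(f) in C{u,v} is {-3*u^2/7 + 6*u*v/7 + v^4 - v^3/7 - 3*v^2/7, u^3 + 24*u^2/7 - 48*u*v/7 + v^3/7 + 24*v^2/7, u^2*v + 15*u^2/7 - 30*u*v/7 - 2*v^3/7 + 15*v^2/7, u^2 + u*v^2 - 2*u*v - 2*v^3/3 + v^2}; counting standard monomials gives mu = 7. Corank 2; j^3 = (u - v)^3 is a perfect cube, so E-series; the 4-jet and mu = 7 give E_7.

Type E_7, Milnor number mu = 7.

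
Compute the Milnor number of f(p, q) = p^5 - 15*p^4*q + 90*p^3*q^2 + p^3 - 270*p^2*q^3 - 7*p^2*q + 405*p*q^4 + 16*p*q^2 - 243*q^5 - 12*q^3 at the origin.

6

The Hessian of f at 0 has rank 0. Corank 2; j^3 = (p - 3*q)*(p - 2*q)^2 has shape L^2 M (L != M), so D-series; mu = 6 gives D_6.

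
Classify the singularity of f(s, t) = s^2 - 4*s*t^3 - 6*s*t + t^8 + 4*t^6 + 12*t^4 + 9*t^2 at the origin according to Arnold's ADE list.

The Hessian of f at 0 is [[2, -6], [-6, 18]] with rank 1, so corank 1. A Groebner basis of the Jacobian ideal J(f) in C{s,t} is {s^3 - 27*s*t^2 + 27*s - 81*t, s^2*t - 6*s*t^2 + 9*s/2 - 27*t/2, -s/2 + t^3 + 3*t/2}; counting standard monomials gives mu = 7. Corank 1: A-series; mu = 7 gives A_7.

A_7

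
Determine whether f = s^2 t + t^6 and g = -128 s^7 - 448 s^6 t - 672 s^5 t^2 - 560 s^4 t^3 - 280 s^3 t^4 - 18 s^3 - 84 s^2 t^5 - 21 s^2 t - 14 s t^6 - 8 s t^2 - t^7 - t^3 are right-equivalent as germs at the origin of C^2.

No.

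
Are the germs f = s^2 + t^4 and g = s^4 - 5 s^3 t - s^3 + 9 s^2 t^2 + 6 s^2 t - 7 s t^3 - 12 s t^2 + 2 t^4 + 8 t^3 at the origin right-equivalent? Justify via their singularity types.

No.

The Hessian of f at 0 has rank 1. Corank 1: A-series; mu = 3 gives A_3. The Hessian of g at 0 has rank 0. Corank 2; j^3 = -(s - 2*t)^3 is a perfect cube, so E-series; the 4-jet and mu = 7 give E_7. f is A_3 but g is E_7, hence not right-equivalent.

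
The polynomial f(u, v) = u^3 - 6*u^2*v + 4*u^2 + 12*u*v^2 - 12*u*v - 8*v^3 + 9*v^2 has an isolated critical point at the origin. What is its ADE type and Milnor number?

Type A_2, Milnor number mu = 2.

The Hessian of f at 0 has rank 1. Corank 1: A-series; mu = 2 gives A_2.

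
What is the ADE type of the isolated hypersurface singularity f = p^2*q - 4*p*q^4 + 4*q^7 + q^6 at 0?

The Hessian of f at 0 has rank 0. Corank 2; j^3 = p^2*q has shape L^2 M (L != M), so D-series; mu = 7 gives D_7.

D_{7}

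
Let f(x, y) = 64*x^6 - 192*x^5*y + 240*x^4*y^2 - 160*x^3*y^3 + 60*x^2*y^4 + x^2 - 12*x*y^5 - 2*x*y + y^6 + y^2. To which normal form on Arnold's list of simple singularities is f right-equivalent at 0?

A_5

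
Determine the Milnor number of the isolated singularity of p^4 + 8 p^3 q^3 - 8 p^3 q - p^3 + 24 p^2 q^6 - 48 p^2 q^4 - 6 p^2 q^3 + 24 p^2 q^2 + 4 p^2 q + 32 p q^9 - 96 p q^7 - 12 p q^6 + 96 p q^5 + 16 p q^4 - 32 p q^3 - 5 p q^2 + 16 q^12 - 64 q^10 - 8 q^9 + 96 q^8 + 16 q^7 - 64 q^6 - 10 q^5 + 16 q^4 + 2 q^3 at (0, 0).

5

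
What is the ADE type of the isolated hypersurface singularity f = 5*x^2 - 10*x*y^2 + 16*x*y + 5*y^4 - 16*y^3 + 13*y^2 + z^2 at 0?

A1

The Hessian of f at 0 has rank 3. Corank 0: nondegenerate Morse point, so A_1.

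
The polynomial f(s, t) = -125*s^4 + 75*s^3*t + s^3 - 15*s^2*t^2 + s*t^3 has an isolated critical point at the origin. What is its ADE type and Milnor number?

Type E7, Milnor number mu = 7.

The Hessian of f at 0 has rank 0. Corank 2; j^3 = s^3 is a perfect cube, so E-series; the 4-jet and mu = 7 give E_7.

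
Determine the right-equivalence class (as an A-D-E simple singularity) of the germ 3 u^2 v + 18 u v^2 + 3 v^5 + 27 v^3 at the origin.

D_{6}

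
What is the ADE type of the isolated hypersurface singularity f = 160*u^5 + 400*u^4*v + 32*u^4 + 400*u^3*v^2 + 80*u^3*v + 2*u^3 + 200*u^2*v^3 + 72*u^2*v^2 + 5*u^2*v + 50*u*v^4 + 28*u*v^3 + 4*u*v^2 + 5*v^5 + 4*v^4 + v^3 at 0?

D_{6}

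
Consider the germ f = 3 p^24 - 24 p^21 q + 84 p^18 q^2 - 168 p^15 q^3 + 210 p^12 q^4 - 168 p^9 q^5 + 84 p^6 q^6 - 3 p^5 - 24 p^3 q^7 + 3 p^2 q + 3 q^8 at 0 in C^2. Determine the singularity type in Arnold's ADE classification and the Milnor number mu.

Type D_9, Milnor number mu = 9.

The Hessian of f at 0 has rank 0. Corank 2; j^3 = 3*p^2*q has shape L^2 M (L != M), so D-series; mu = 9 gives D_9.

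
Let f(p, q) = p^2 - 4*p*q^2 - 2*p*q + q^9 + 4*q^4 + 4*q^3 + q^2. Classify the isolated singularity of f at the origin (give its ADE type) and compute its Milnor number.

Type A_8, Milnor number mu = 8.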